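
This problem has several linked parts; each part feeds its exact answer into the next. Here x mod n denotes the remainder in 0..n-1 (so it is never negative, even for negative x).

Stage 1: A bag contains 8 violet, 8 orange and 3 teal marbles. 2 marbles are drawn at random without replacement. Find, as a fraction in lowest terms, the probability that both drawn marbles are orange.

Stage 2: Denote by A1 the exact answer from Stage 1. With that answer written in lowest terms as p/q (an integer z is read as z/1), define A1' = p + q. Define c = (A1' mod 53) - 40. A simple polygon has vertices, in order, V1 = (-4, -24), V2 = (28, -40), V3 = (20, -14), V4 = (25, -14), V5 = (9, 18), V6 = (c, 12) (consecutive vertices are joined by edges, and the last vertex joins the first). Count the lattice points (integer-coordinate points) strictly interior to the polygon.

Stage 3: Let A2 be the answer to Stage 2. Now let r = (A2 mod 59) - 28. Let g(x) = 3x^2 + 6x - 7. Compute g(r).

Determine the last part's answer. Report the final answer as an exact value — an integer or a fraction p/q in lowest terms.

2342

Stage 1: total draws C(19,2) = 171; favorable C(8,2) = 28; P = 28/171; answer 28/171
Stage 2: A1 = 28/171; threaded value p + q = 199; c = 0; cross terms: (-4*-40 - 28*-24)=832, (28*-14 - 20*-40)=408, (20*-14 - 25*-14)=70, (25*18 - 9*-14)=576, (9*12 - 0*18)=108, (0*-24 - -4*12)=48; twice the area = |2042| = 2042; area = 1021; boundary points = 16 + 2 + 5 + 16 + 3 + 4 = 46; strictly interior points = area - boundary/2 + 1 = 999; answer 999
Stage 3: A2 = 999; r = 27; 3*(27)^2 + 6*(27)^1 - 7 = (2187) + (162) + (-7) = 2342; answer 2342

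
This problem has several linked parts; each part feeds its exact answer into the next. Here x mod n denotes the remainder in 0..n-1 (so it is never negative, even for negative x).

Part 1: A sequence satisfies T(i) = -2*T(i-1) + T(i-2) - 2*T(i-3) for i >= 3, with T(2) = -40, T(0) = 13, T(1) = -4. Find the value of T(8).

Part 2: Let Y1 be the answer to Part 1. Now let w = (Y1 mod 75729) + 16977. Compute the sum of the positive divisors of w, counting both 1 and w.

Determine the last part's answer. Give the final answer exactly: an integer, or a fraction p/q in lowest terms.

Part 1: T(3) = -2*(-40) + 1*(-4) - 2*(13) = 50; iterating: T(3)=50, T(4)=-132, T(5)=394, T(6)=-1020, T(7)=2698, T(8)=-7204; answer -7204
Part 2: Y1 = -7204; w = 85502; 85502 = 2 * 42751; sigma = (1 + 2) * (1 + 42751) = 3 * 42752 = 128256; answer 128256

128256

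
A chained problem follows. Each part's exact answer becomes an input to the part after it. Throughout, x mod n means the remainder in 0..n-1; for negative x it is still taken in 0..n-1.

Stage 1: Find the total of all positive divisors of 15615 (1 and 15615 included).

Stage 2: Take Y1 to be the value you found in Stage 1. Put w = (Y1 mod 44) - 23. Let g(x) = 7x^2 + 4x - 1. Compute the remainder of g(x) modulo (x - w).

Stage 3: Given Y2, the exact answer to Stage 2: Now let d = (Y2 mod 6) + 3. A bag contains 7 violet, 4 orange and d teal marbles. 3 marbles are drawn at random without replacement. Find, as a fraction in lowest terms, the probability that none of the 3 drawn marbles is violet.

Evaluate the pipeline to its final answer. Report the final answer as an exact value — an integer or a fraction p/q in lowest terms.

3/20

Stage 1: 15615 = 3^2 * 5 * 347; sigma = (1 + 3 + 9) * (1 + 5) * (1 + 347) = 13 * 6 * 348 = 27144; answer 27144
Stage 2: Y1 = 27144; w = 17; remainder = value at the root: 7*(17)^2 + 4*(17)^1 - 1 = (2023) + (68) + (-1) = 2090; answer 2090
Stage 3: Y2 = 2090; d = 5; total draws C(16,3) = 560; favorable C(9,3) = 84; P = 3/20; answer 3/20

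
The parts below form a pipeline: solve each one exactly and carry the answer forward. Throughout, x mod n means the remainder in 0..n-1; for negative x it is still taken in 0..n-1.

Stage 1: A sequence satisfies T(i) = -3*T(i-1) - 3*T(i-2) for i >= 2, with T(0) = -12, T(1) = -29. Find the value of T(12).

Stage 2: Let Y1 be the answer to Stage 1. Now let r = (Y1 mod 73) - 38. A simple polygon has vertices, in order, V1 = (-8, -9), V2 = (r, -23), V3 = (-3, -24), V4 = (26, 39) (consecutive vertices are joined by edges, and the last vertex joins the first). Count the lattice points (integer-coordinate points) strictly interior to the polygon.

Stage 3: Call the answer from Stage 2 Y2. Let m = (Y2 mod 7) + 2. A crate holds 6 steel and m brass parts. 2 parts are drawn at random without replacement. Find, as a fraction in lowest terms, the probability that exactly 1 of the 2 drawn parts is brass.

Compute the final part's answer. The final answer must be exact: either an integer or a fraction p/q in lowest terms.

6/11

Stage 1: T(2) = -3*(-29) - 3*(-12) = 123; iterating: T(2)=123, T(3)=-282, T(4)=477, T(5)=-585, T(6)=324, T(7)=783, T(8)=-3321, T(9)=7614, T(10)=-12879, T(11)=15795, T(12)=-8748; answer -8748
Stage 2: Y1 = -8748; r = -26; cross terms: (-8*-23 - -26*-9)=-50, (-26*-24 - -3*-23)=555, (-3*39 - 26*-24)=507, (26*-9 - -8*39)=78; twice the area = |1090| = 1090; area = 545; boundary points = 2 + 1 + 1 + 2 = 6; strictly interior points = area - boundary/2 + 1 = 543; answer 543
Stage 3: Y2 = 543; m = 6; total draws C(12,2) = 66; favorable C(6,1)*C(6,1) = 36; P = 6/11; answer 6/11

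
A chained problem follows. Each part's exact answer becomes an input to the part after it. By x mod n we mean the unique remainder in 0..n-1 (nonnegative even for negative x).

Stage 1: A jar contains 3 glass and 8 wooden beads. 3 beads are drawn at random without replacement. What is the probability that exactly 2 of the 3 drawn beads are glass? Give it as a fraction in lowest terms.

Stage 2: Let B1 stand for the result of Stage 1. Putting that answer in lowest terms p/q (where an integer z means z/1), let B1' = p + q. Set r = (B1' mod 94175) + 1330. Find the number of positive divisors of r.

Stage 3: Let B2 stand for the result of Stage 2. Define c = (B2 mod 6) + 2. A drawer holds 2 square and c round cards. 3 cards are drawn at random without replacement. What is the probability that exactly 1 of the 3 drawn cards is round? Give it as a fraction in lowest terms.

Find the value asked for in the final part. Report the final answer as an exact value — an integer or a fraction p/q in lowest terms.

Stage 1: total draws C(11,3) = 165; favorable C(3,2)*C(8,1) = 24; P = 8/55; answer 8/55
Stage 2: B1 = 8/55; threaded value p + q = 63; r = 1393; 1393 = 7 * 199; number of divisors = (1+1) * (1+1) = 4; answer 4
Stage 3: B2 = 4; c = 6; total draws C(8,3) = 56; favorable C(6,1)*C(2,2) = 6; P = 3/28; answer 3/28

3/28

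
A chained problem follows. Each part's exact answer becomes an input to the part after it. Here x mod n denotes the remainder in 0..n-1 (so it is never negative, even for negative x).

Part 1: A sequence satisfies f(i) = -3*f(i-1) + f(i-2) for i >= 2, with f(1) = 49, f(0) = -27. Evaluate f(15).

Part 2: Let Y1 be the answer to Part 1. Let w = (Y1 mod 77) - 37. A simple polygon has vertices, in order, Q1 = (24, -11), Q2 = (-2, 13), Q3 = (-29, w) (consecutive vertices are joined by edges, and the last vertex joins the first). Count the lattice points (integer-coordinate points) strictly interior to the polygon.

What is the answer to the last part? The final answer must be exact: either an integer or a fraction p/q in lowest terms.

Part 1: f(2) = -3*(49) + 1*(-27) = -174; iterating: f(2)=-174, f(3)=571, f(4)=-1887, f(5)=6232, f(6)=-20583, f(7)=67981, f(8)=-224526, f(9)=741559, f(10)=-2449203, f(11)=8089168, f(12)=-26716707, f(13)=88239289, f(14)=-291434574, f(15)=962543011; answer 962543011
Part 2: Y1 = 962543011; w = 8; cross terms: (24*13 - -2*-11)=290, (-2*8 - -29*13)=361, (-29*-11 - 24*8)=127; twice the area = |778| = 778; area = 389; boundary points = 2 + 1 + 1 = 4; strictly interior points = area - boundary/2 + 1 = 388; answer 388

388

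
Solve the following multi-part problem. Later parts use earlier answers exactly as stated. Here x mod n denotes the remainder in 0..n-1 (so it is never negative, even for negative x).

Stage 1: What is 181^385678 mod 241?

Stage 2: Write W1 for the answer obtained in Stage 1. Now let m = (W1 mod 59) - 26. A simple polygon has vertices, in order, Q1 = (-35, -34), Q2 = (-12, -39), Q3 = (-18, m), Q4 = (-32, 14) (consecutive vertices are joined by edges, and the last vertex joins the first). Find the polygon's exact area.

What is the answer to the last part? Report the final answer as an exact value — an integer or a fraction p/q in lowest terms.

Stage 1: squarings mod 241: 181^1=181, 181^2=226, 181^4=225, 181^8=15, 181^16=225, 181^32=15, 181^64=225, 181^128=15, 181^256=225, 181^512=15, 181^1024=225, 181^2048=15, 181^4096=225, 181^8192=15, 181^16384=225, 181^32768=15, 181^65536=225, 181^131072=15, 181^262144=225; 181^385678 = 181^2 * 181^4 * 181^8 * 181^128 * 181^512 * 181^8192 * 181^16384 * 181^32768 * 181^65536 * 181^262144 = 16 (mod 241); answer 16
Stage 2: W1 = 16; m = -10; cross terms: (-35*-39 - -12*-34)=957, (-12*-10 - -18*-39)=-582, (-18*14 - -32*-10)=-572, (-32*-34 - -35*14)=1578; twice the area = |1381| = 1381; area = 1381/2; answer 1381/2

1381/2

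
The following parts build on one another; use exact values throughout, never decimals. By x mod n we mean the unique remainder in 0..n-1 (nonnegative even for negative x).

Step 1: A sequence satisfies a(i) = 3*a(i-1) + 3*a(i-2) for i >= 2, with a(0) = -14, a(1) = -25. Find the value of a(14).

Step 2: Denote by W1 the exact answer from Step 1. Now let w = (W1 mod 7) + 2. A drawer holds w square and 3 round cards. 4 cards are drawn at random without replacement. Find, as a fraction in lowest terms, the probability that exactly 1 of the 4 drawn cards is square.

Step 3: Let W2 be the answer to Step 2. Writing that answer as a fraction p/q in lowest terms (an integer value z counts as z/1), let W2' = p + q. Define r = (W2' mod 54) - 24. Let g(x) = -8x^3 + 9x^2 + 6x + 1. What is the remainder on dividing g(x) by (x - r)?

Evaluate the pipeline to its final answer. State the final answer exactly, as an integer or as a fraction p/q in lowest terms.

Step 1: a(2) = 3*(-25) + 3*(-14) = -117; iterating: a(2)=-117, a(3)=-426, a(4)=-1629, a(5)=-6165, a(6)=-23382, a(7)=-88641, a(8)=-336069, a(9)=-1274130, a(10)=-4830597, a(11)=-18314181, a(12)=-69434334, a(13)=-263245545, a(14)=-998039637; answer -998039637
Step 2: W1 = -998039637; w = 2; total draws C(5,4) = 5; favorable C(2,1)*C(3,3) = 2; P = 2/5; answer 2/5
Step 3: W2 = 2/5; threaded value p + q = 7; r = -17; remainder = value at the root: -8*(-17)^3 + 9*(-17)^2 + 6*(-17)^1 + 1 = (39304) + (2601) + (-102) + (1) = 41804; answer 41804

41804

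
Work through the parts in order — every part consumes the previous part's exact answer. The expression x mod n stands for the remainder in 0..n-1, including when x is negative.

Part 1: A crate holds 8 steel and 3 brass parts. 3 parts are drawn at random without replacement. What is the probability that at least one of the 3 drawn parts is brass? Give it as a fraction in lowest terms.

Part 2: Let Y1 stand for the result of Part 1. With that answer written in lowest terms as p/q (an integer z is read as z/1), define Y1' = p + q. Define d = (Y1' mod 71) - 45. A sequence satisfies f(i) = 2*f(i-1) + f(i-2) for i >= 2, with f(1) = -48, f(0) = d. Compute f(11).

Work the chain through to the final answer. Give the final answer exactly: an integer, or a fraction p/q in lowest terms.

Part 1: total draws C(11,3) = 165; complement C(8,3) = 56; favorable 165 - 56 = 109; P = 109/165; answer 109/165
Part 2: Y1 = 109/165; threaded value p + q = 274; d = 16; f(2) = 2*(-48) + 1*(16) = -80; iterating: f(2)=-80, f(3)=-208, f(4)=-496, f(5)=-1200, f(6)=-2896, f(7)=-6992, f(8)=-16880, f(9)=-40752, f(10)=-98384, f(11)=-237520; answer -237520

-237520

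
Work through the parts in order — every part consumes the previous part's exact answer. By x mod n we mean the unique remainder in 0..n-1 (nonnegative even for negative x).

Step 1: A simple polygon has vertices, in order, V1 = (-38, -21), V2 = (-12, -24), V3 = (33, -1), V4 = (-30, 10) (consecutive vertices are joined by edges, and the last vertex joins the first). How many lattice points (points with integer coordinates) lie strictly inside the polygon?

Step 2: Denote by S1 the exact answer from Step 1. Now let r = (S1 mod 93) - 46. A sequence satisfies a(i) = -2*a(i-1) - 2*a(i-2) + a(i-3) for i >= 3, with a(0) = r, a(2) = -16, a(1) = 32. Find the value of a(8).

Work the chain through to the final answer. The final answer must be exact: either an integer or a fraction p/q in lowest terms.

-432

Step 1: cross terms: (-38*-24 - -12*-21)=660, (-12*-1 - 33*-24)=804, (33*10 - -30*-1)=300, (-30*-21 - -38*10)=1010; twice the area = |2774| = 2774; area = 1387; boundary points = 1 + 1 + 1 + 1 = 4; strictly interior points = area - boundary/2 + 1 = 1386; answer 1386
Step 2: S1 = 1386; r = 38; a(3) = -2*(-16) - 2*(32) + 1*(38) = 6; iterating: a(3)=6, a(4)=52, a(5)=-132, a(6)=166, a(7)=-16, a(8)=-432; answer -432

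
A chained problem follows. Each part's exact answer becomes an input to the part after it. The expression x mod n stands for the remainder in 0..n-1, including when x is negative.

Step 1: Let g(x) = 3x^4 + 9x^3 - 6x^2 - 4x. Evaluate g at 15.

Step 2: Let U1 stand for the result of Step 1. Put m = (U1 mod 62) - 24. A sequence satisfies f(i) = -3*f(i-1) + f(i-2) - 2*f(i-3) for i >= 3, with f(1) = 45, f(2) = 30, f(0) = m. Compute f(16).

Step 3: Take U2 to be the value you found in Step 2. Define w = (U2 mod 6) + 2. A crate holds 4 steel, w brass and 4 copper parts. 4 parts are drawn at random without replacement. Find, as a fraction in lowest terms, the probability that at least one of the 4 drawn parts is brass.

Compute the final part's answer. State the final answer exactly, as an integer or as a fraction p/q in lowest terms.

Step 1: 3*(15)^4 + 9*(15)^3 - 6*(15)^2 - 4*(15)^1 = (151875) + (30375) + (-1350) + (-60) = 180840; answer 180840
Step 2: U1 = 180840; m = 24; f(3) = -3*(30) + 1*(45) - 2*(24) = -93; iterating: f(3)=-93, f(4)=219, f(5)=-810, f(6)=2835, f(7)=-9753, f(8)=33714, f(9)=-116565, f(10)=402915, f(11)=-1392738, f(12)=4814259, f(13)=-16641345, f(14)=57523770, f(15)=-198841173, f(16)=687329979; answer 687329979
Step 3: U2 = 687329979; w = 5; total draws C(13,4) = 715; complement C(8,4) = 70; favorable 715 - 70 = 645; P = 129/143; answer 129/143

129/143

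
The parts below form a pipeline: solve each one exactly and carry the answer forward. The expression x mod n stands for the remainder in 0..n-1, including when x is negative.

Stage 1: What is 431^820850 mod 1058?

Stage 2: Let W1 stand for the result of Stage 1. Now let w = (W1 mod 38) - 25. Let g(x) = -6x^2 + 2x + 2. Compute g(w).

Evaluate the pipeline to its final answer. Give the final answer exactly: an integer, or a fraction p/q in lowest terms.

Stage 1: squarings mod 1058: 431^1=431, 431^2=611, 431^4=905, 431^8=133, 431^16=761, 431^32=395, 431^64=499, 431^128=371, 431^256=101, 431^512=679, 431^1024=811, 431^2048=703, 431^4096=123, 431^8192=317, 431^16384=1037, 431^32768=441, 431^65536=867, 431^131072=509, 431^262144=929, 431^524288=771; 431^820850 = 431^2 * 431^16 * 431^32 * 431^64 * 431^512 * 431^1024 * 431^32768 * 431^262144 * 431^524288 = 363 (mod 1058); answer 363
Stage 2: W1 = 363; w = -4; -6*(-4)^2 + 2*(-4)^1 + 2 = (-96) + (-8) + (2) = -102; answer -102

-102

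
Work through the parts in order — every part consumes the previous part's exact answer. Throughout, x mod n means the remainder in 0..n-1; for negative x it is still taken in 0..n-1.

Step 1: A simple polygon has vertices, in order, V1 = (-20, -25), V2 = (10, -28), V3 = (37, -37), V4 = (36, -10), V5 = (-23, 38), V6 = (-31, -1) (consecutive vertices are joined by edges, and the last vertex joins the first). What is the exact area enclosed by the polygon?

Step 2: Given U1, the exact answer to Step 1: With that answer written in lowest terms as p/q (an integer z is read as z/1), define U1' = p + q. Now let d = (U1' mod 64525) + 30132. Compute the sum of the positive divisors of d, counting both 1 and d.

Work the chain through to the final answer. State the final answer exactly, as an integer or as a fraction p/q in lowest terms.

Step 1: cross terms: (-20*-28 - 10*-25)=810, (10*-37 - 37*-28)=666, (37*-10 - 36*-37)=962, (36*38 - -23*-10)=1138, (-23*-1 - -31*38)=1201, (-31*-25 - -20*-1)=755; twice the area = |5532| = 5532; area = 2766; answer 2766
Step 2: U1 = 2766; threaded value p + q = 2767; d = 32899; 32899 = 167 * 197; sigma = (1 + 167) * (1 + 197) = 168 * 198 = 33264; answer 33264

33264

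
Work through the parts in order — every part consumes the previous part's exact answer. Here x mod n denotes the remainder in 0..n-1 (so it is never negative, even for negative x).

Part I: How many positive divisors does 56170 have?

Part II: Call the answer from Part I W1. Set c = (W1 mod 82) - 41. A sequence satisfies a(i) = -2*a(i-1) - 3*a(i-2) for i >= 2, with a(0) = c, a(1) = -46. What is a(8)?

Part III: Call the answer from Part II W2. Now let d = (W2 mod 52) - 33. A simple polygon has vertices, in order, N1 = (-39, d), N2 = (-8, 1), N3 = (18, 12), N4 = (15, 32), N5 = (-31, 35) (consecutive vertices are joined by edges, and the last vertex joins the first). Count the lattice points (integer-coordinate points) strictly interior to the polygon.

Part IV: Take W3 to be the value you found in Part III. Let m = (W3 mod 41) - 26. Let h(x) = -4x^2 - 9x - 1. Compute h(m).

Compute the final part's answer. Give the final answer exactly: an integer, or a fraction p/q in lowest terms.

Part I: 56170 = 2 * 5 * 41 * 137; number of divisors = (1+1) * (1+1) * (1+1) * (1+1) = 16; answer 16
Part II: W1 = 16; c = -25; a(2) = -2*(-46) - 3*(-25) = 167; iterating: a(2)=167, a(3)=-196, a(4)=-109, a(5)=806, a(6)=-1285, a(7)=152, a(8)=3551; answer 3551
Part III: W2 = 3551; d = -18; cross terms: (-39*1 - -8*-18)=-183, (-8*12 - 18*1)=-114, (18*32 - 15*12)=396, (15*35 - -31*32)=1517, (-31*-18 - -39*35)=1923; twice the area = |3539| = 3539; area = 3539/2; boundary points = 1 + 1 + 1 + 1 + 1 = 5; strictly interior points = area - boundary/2 + 1 = 1768; answer 1768
Part IV: W3 = 1768; m = -21; -4*(-21)^2 - 9*(-21)^1 - 1 = (-1764) + (189) + (-1) = -1576; answer -1576

-1576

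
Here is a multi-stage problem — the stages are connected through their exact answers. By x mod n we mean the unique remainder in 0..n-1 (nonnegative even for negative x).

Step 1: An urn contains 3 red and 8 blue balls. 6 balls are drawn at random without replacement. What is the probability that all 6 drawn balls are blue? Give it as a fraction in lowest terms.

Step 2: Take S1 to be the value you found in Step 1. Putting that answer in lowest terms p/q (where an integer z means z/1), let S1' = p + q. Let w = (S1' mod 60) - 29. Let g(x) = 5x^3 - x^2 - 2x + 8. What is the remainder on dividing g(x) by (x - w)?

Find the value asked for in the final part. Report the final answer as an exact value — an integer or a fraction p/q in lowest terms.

Step 1: total draws C(11,6) = 462; favorable C(8,6) = 28; P = 2/33; answer 2/33
Step 2: S1 = 2/33; threaded value p + q = 35; w = 6; remainder = value at the root: 5*(6)^3 - 1*(6)^2 - 2*(6)^1 + 8 = (1080) + (-36) + (-12) + (8) = 1040; answer 1040

1040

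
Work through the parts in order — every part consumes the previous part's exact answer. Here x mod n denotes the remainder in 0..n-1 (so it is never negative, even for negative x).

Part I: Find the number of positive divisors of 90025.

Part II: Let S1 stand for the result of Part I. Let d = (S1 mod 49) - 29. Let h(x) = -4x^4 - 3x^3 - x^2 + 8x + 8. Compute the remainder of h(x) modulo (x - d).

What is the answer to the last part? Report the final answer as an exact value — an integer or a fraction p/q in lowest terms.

-319762

Part I: 90025 = 5^2 * 13 * 277; number of divisors = (2+1) * (1+1) * (1+1) = 12; answer 12
Part II: S1 = 12; d = -17; remainder = value at the root: -4*(-17)^4 - 3*(-17)^3 - 1*(-17)^2 + 8*(-17)^1 + 8 = (-334084) + (14739) + (-289) + (-136) + (8) = -319762; answer -319762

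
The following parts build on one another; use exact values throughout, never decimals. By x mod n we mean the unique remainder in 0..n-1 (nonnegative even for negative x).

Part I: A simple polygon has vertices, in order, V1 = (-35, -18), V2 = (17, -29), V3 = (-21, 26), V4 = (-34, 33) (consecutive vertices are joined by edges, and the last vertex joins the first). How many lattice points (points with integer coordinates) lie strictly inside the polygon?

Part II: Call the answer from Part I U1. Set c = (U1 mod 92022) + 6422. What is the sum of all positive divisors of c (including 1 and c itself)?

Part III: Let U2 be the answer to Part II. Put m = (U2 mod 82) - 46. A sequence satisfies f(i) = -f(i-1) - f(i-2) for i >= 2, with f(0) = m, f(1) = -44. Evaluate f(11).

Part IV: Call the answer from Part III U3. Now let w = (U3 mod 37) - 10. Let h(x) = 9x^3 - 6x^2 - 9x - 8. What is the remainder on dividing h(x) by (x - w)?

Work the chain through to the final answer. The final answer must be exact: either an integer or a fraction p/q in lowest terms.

50374

Part I: cross terms: (-35*-29 - 17*-18)=1321, (17*26 - -21*-29)=-167, (-21*33 - -34*26)=191, (-34*-18 - -35*33)=1767; twice the area = |3112| = 3112; area = 1556; boundary points = 1 + 1 + 1 + 1 = 4; strictly interior points = area - boundary/2 + 1 = 1555; answer 1555
Part II: U1 = 1555; c = 7977; 7977 = 3 * 2659; sigma = (1 + 3) * (1 + 2659) = 4 * 2660 = 10640; answer 10640
Part III: U2 = 10640; m = 16; f(2) = -1*(-44) - 1*(16) = 28; iterating: f(2)=28, f(3)=16, f(4)=-44, f(5)=28, f(6)=16, f(7)=-44, f(8)=28, f(9)=16, f(10)=-44, f(11)=28; answer 28
Part IV: U3 = 28; w = 18; remainder = value at the root: 9*(18)^3 - 6*(18)^2 - 9*(18)^1 - 8 = (52488) + (-1944) + (-162) + (-8) = 50374; answer 50374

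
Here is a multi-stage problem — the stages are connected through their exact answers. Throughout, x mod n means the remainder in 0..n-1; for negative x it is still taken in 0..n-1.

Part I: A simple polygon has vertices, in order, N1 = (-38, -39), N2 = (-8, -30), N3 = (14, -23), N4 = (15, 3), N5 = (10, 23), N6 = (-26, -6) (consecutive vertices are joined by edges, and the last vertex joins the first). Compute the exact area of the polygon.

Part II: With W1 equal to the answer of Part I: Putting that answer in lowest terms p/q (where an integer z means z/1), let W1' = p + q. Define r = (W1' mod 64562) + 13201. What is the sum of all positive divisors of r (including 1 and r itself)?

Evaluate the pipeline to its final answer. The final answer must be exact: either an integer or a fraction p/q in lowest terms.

25600

Part I: cross terms: (-38*-30 - -8*-39)=828, (-8*-23 - 14*-30)=604, (14*3 - 15*-23)=387, (15*23 - 10*3)=315, (10*-6 - -26*23)=538, (-26*-39 - -38*-6)=786; twice the area = |3458| = 3458; area = 1729; answer 1729
Part II: W1 = 1729; threaded value p + q = 1730; r = 14931; 14931 = 3^3 * 7 * 79; sigma = (1 + 3 + 9 + 27) * (1 + 7) * (1 + 79) = 40 * 8 * 80 = 25600; answer 25600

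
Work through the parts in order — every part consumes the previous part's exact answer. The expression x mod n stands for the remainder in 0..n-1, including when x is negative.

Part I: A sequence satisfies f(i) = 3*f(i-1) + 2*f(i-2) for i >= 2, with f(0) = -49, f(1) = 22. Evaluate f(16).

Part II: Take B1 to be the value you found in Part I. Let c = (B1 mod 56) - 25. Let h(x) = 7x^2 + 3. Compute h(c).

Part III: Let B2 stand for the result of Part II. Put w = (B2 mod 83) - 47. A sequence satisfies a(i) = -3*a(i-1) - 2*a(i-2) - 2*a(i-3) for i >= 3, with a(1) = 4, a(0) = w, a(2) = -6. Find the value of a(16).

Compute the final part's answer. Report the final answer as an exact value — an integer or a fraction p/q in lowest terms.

Part I: f(2) = 3*(22) + 2*(-49) = -32; iterating: f(2)=-32, f(3)=-52, f(4)=-220, f(5)=-764, f(6)=-2732, f(7)=-9724, f(8)=-34636, f(9)=-123356, f(10)=-439340, f(11)=-1564732, f(12)=-5572876, f(13)=-19848092, f(14)=-70690028, f(15)=-251766268, f(16)=-896678860; answer -896678860
Part II: B1 = -896678860; c = 3; 7*(3)^2 + 3 = (63) + (3) = 66; answer 66
Part III: B2 = 66; w = 19; a(3) = -3*(-6) - 2*(4) - 2*(19) = -28; iterating: a(3)=-28, a(4)=88, a(5)=-196, a(6)=468, a(7)=-1188, a(8)=3020, a(9)=-7620, a(10)=19196, a(11)=-48388, a(12)=122012, a(13)=-307652, a(14)=775708, a(15)=-1955844, a(16)=4931420; answer 4931420

4931420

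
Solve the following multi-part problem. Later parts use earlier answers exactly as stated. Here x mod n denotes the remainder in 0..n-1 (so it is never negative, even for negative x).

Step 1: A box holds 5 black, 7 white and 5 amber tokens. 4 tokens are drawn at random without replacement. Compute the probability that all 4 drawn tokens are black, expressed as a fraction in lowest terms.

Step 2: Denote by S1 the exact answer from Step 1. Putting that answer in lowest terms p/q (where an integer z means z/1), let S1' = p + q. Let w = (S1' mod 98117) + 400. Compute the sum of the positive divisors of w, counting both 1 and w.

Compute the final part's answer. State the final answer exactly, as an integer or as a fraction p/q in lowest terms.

Step 1: total draws C(17,4) = 2380; favorable C(5,4) = 5; P = 1/476; answer 1/476
Step 2: S1 = 1/476; threaded value p + q = 477; w = 877; 877 is prime, so its only divisors are 1 and 877; sigma = 1 + 877 = 878; answer 878

878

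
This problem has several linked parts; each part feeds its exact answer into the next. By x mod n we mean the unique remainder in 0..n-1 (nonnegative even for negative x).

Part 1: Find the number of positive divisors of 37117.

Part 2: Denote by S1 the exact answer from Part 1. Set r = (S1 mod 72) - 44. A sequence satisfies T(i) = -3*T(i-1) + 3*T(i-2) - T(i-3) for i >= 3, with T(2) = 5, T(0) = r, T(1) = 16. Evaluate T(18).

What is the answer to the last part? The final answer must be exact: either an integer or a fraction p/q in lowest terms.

-36252581235

Part 1: 37117 is prime, so its only divisors are 1 and 37117; count = 2; answer 2
Part 2: S1 = 2; r = -42; T(3) = -3*(5) + 3*(16) - 1*(-42) = 75; iterating: T(3)=75, T(4)=-226, T(5)=898, T(6)=-3447, T(7)=13261, T(8)=-51022, T(9)=196296, T(10)=-755215, T(11)=2905555, T(12)=-11178606, T(13)=43007698, T(14)=-165464467, T(15)=636595101, T(16)=-2449186402, T(17)=9422808976, T(18)=-36252581235; answer -36252581235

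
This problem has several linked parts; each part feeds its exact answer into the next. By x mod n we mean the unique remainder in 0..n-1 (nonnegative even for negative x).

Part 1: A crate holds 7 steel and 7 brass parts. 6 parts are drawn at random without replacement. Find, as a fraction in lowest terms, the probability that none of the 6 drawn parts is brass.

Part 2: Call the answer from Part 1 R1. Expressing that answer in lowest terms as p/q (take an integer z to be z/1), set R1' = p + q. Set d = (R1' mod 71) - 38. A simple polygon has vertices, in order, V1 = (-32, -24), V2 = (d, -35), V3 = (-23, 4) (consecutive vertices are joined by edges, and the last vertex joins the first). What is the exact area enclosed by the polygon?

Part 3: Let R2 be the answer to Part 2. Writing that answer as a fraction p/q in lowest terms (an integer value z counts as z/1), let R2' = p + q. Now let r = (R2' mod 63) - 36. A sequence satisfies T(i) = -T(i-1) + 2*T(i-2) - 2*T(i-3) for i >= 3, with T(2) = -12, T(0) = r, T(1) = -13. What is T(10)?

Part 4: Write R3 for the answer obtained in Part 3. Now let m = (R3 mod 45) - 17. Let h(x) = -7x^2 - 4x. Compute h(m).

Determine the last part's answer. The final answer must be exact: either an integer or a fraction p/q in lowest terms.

-803

Part 1: total draws C(14,6) = 3003; favorable C(7,6) = 7; P = 1/429; answer 1/429
Part 2: R1 = 1/429; threaded value p + q = 430; d = -34; cross terms: (-32*-35 - -34*-24)=304, (-34*4 - -23*-35)=-941, (-23*-24 - -32*4)=680; twice the area = |43| = 43; area = 43/2; answer 43/2
Part 3: R2 = 43/2; threaded value p + q = 45; r = 9; T(3) = -1*(-12) + 2*(-13) - 2*(9) = -32; iterating: T(3)=-32, T(4)=34, T(5)=-74, T(6)=206, T(7)=-422, T(8)=982, T(9)=-2238, T(10)=5046; answer 5046
Part 4: R3 = 5046; m = -11; -7*(-11)^2 - 4*(-11)^1 = (-847) + (44) = -803; answer -803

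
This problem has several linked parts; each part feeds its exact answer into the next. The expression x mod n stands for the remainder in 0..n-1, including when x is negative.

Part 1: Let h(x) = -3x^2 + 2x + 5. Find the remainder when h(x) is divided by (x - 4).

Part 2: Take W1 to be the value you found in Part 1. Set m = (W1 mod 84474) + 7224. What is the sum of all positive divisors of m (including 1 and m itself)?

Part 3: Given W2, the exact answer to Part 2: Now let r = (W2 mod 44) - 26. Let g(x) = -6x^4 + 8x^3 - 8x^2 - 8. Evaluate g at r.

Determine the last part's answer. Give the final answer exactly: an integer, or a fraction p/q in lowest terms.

-254024

Part 1: remainder = value at the root: -3*(4)^2 + 2*(4)^1 + 5 = (-48) + (8) + (5) = -35; answer -35
Part 2: W1 = -35; m = 91663; 91663 = 11 * 13 * 641; sigma = (1 + 11) * (1 + 13) * (1 + 641) = 12 * 14 * 642 = 107856; answer 107856
Part 3: W2 = 107856; r = -14; -6*(-14)^4 + 8*(-14)^3 - 8*(-14)^2 - 8 = (-230496) + (-21952) + (-1568) + (-8) = -254024; answer -254024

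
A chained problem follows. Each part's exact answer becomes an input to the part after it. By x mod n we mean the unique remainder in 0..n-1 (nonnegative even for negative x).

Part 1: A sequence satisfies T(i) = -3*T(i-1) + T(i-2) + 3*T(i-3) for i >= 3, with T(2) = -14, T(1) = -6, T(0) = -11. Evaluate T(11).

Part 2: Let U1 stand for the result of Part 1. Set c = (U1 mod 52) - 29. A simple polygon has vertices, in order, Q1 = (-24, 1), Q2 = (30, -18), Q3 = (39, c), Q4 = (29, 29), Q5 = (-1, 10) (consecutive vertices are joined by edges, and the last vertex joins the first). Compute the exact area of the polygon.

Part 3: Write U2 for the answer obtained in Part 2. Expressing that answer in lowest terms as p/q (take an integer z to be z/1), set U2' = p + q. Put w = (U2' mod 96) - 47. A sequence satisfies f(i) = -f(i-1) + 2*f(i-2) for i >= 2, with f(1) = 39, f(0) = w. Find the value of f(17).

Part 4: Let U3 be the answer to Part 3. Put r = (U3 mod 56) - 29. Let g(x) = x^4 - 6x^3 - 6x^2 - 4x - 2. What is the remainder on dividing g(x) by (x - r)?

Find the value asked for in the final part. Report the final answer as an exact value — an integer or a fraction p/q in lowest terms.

Part 1: T(3) = -3*(-14) + 1*(-6) + 3*(-11) = 3; iterating: T(3)=3, T(4)=-41, T(5)=84, T(6)=-284, T(7)=813, T(8)=-2471, T(9)=7374, T(10)=-22154, T(11)=66423; answer 66423
Part 2: U1 = 66423; c = -10; cross terms: (-24*-18 - 30*1)=402, (30*-10 - 39*-18)=402, (39*29 - 29*-10)=1421, (29*10 - -1*29)=319, (-1*1 - -24*10)=239; twice the area = |2783| = 2783; area = 2783/2; answer 2783/2
Part 3: U2 = 2783/2; threaded value p + q = 2785; w = -46; f(2) = -1*(39) + 2*(-46) = -131; iterating: f(2)=-131, f(3)=209, f(4)=-471, f(5)=889, f(6)=-1831, f(7)=3609, f(8)=-7271, f(9)=14489, f(10)=-29031, f(11)=58009, f(12)=-116071, f(13)=232089, f(14)=-464231, f(15)=928409, f(16)=-1856871, f(17)=3713689; answer 3713689
Part 4: U3 = 3713689; r = 20; remainder = value at the root: 1*(20)^4 - 6*(20)^3 - 6*(20)^2 - 4*(20)^1 - 2 = (160000) + (-48000) + (-2400) + (-80) + (-2) = 109518; answer 109518

109518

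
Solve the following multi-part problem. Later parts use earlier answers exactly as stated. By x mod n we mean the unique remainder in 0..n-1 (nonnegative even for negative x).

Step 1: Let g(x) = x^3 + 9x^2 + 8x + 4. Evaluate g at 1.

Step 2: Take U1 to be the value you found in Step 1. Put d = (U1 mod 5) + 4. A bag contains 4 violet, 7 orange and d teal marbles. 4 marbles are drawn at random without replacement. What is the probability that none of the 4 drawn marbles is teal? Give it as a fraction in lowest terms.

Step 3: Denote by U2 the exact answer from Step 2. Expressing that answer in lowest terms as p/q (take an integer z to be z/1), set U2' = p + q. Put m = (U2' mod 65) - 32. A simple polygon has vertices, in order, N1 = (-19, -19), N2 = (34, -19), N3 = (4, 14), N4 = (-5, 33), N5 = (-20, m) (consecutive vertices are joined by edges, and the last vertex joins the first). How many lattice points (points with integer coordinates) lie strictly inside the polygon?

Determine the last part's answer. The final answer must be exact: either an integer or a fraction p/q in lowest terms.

1224

Step 1: 1*(1)^3 + 9*(1)^2 + 8*(1)^1 + 4 = (1) + (9) + (8) + (4) = 22; answer 22
Step 2: U1 = 22; d = 6; total draws C(17,4) = 2380; favorable C(11,4) = 330; P = 33/238; answer 33/238
Step 3: U2 = 33/238; threaded value p + q = 271; m = -21; cross terms: (-19*-19 - 34*-19)=1007, (34*14 - 4*-19)=552, (4*33 - -5*14)=202, (-5*-21 - -20*33)=765, (-20*-19 - -19*-21)=-19; twice the area = |2507| = 2507; area = 2507/2; boundary points = 53 + 3 + 1 + 3 + 1 = 61; strictly interior points = area - boundary/2 + 1 = 1224; answer 1224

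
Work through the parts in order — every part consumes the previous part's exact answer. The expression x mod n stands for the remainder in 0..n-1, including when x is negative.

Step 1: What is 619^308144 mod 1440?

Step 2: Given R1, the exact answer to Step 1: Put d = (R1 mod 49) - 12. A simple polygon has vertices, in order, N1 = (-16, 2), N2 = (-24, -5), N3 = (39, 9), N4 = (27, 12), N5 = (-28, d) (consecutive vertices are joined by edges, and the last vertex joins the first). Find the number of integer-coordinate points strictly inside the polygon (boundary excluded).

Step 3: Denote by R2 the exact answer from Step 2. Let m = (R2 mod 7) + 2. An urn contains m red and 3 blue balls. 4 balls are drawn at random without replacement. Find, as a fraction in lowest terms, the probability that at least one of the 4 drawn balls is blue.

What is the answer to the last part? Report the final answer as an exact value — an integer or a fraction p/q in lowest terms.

26/33

Step 1: squarings mod 1440: 619^1=619, 619^2=121, 619^4=241, 619^8=481, 619^16=961, 619^32=481, 619^64=961, 619^128=481, 619^256=961, 619^512=481, 619^1024=961, 619^2048=481, 619^4096=961, 619^8192=481, 619^16384=961, 619^32768=481, 619^65536=961, 619^131072=481, 619^262144=961; 619^308144 = 619^16 * 619^32 * 619^128 * 619^256 * 619^512 * 619^4096 * 619^8192 * 619^32768 * 619^262144 = 481 (mod 1440); answer 481
Step 2: R1 = 481; d = 28; cross terms: (-16*-5 - -24*2)=128, (-24*9 - 39*-5)=-21, (39*12 - 27*9)=225, (27*28 - -28*12)=1092, (-28*2 - -16*28)=392; twice the area = |1816| = 1816; area = 908; boundary points = 1 + 7 + 3 + 1 + 2 = 14; strictly interior points = area - boundary/2 + 1 = 902; answer 902
Step 3: R2 = 902; m = 8; total draws C(11,4) = 330; complement C(8,4) = 70; favorable 330 - 70 = 260; P = 26/33; answer 26/33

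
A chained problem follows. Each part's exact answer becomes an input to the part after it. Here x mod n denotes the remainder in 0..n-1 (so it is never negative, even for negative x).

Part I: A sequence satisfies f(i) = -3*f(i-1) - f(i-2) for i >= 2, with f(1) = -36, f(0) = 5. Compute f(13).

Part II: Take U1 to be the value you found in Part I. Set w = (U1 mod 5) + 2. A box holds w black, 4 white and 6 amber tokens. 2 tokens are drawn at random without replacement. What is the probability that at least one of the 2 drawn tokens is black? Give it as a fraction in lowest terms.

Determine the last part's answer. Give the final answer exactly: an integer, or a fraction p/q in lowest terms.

46/91

Part I: f(2) = -3*(-36) - 1*(5) = 103; iterating: f(2)=103, f(3)=-273, f(4)=716, f(5)=-1875, f(6)=4909, f(7)=-12852, f(8)=33647, f(9)=-88089, f(10)=230620, f(11)=-603771, f(12)=1580693, f(13)=-4138308; answer -4138308
Part II: U1 = -4138308; w = 4; total draws C(14,2) = 91; complement C(10,2) = 45; favorable 91 - 45 = 46; P = 46/91; answer 46/91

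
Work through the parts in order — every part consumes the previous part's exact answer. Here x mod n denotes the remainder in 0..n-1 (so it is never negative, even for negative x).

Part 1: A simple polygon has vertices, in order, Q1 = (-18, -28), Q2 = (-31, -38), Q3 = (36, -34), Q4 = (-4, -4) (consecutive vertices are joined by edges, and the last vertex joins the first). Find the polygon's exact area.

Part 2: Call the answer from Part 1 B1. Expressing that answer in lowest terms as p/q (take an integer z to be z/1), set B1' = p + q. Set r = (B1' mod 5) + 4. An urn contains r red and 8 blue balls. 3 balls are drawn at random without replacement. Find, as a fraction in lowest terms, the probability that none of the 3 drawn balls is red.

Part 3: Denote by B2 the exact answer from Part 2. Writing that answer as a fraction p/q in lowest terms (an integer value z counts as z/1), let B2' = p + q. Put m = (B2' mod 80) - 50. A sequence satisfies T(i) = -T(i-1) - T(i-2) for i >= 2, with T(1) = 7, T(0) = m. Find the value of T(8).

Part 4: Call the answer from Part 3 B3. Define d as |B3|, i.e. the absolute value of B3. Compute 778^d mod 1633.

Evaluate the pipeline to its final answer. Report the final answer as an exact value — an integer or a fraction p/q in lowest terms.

Part 1: cross terms: (-18*-38 - -31*-28)=-184, (-31*-34 - 36*-38)=2422, (36*-4 - -4*-34)=-280, (-4*-28 - -18*-4)=40; twice the area = |1998| = 1998; area = 999; answer 999
Part 2: B1 = 999; threaded value p + q = 1000; r = 4; total draws C(12,3) = 220; favorable C(8,3) = 56; P = 14/55; answer 14/55
Part 3: B2 = 14/55; threaded value p + q = 69; m = 19; T(2) = -1*(7) - 1*(19) = -26; iterating: T(2)=-26, T(3)=19, T(4)=7, T(5)=-26, T(6)=19, T(7)=7, T(8)=-26; answer -26
Part 4: B3 = -26; d = 26; squarings mod 1633: 778^1=778, 778^2=1074, 778^4=578, 778^8=952, 778^16=1622; 778^26 = 778^2 * 778^8 * 778^16 = 1176 (mod 1633); answer 1176

1176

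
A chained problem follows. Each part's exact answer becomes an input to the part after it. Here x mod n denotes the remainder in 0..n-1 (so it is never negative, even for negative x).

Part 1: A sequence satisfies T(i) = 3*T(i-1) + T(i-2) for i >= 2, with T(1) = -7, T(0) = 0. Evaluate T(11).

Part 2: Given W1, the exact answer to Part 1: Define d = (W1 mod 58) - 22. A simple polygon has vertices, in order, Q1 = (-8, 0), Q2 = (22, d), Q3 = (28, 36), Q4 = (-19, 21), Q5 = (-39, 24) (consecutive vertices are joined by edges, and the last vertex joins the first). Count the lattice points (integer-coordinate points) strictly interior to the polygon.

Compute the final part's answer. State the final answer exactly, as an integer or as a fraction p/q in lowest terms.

Part 1: T(2) = 3*(-7) + 1*(0) = -21; iterating: T(2)=-21, T(3)=-70, T(4)=-231, T(5)=-763, T(6)=-2520, T(7)=-8323, T(8)=-27489, T(9)=-90790, T(10)=-299859, T(11)=-990367; answer -990367
Part 2: W1 = -990367; d = 19; cross terms: (-8*19 - 22*0)=-152, (22*36 - 28*19)=260, (28*21 - -19*36)=1272, (-19*24 - -39*21)=363, (-39*0 - -8*24)=192; twice the area = |1935| = 1935; area = 1935/2; boundary points = 1 + 1 + 1 + 1 + 1 = 5; strictly interior points = area - boundary/2 + 1 = 966; answer 966

966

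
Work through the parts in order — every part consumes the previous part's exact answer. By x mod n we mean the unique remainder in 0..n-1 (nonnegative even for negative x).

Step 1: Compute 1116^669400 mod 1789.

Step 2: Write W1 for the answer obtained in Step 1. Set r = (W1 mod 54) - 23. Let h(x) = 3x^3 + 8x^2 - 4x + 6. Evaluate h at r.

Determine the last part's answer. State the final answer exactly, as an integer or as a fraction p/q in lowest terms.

Step 1: squarings mod 1789: 1116^1=1116, 1116^2=312, 1116^4=738, 1116^8=788, 1116^16=161, 1116^32=875, 1116^64=1722, 1116^128=911, 1116^256=1614, 1116^512=212, 1116^1024=219, 1116^2048=1447, 1116^4096=679, 1116^8192=1268, 1116^16384=1302, 1116^32768=1021, 1116^65536=1243, 1116^131072=1142, 1116^262144=1772, 1116^524288=289; 1116^669400 = 1116^8 * 1116^16 * 1116^64 * 1116^128 * 1116^512 * 1116^1024 * 1116^4096 * 1116^8192 * 1116^131072 * 1116^524288 = 700 (mod 1789); answer 700
Step 2: W1 = 700; r = 29; 3*(29)^3 + 8*(29)^2 - 4*(29)^1 + 6 = (73167) + (6728) + (-116) + (6) = 79785; answer 79785

79785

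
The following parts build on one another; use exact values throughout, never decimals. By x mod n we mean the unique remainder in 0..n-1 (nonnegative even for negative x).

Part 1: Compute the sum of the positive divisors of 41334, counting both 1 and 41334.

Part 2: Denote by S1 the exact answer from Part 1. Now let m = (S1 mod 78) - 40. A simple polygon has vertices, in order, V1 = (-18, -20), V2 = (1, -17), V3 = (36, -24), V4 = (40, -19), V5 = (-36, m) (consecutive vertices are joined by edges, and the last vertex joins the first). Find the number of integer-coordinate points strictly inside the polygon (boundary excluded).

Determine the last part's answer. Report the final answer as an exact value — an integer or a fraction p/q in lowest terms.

Part 1: 41334 = 2 * 3 * 83^2; sigma = (1 + 2) * (1 + 3) * (1 + 83 + 6889) = 3 * 4 * 6973 = 83676; answer 83676
Part 2: S1 = 83676; m = 20; cross terms: (-18*-17 - 1*-20)=326, (1*-24 - 36*-17)=588, (36*-19 - 40*-24)=276, (40*20 - -36*-19)=116, (-36*-20 - -18*20)=1080; twice the area = |2386| = 2386; area = 1193; boundary points = 1 + 7 + 1 + 1 + 2 = 12; strictly interior points = area - boundary/2 + 1 = 1188; answer 1188

1188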